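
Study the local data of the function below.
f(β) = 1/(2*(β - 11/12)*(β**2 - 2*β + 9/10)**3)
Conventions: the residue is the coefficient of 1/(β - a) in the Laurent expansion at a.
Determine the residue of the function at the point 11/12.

At the order-1 pole 11/12 set g(β) = (β - (11/12))*f(β) = 1/(2*(β**2 - 2*β + 9/10)**3).
Simple pole: residue = g(a) at a = 11/12, which is -186624000/300763.

The residue is -186624000/300763.


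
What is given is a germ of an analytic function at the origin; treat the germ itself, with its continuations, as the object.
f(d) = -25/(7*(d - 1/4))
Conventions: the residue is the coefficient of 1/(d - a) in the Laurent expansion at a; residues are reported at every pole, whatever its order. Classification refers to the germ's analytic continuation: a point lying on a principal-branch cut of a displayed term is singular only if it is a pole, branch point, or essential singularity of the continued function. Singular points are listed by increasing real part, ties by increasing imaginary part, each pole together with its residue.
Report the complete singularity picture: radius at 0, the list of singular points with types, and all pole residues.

Denominator factor (d - 1/4): pole of order 1 at 1/4, modulus 1/4.
The radius of convergence is the smallest modulus among the singular points: 1/4.
At the order-1 pole 1/4 set g(d) = (d - (1/4))*f(d) = -25/7.
Simple pole: residue = g(a) at a = 1/4, which is -25/7.

Radius of convergence at 0: 1/4.
At 1/4: a pole of order 1; residue -25/7.


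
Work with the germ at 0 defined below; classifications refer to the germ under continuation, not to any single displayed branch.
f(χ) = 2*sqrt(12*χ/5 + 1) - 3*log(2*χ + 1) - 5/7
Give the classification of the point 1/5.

There is no denominator, hence no pole anywhere.
Branch term log(1 - χ/(-1/2)): argument at 1/5 is 7/5, nonzero, so 1/5 is not its branch point (a point on a principal cut is still regular for the continued germ).
Branch term sqrt(1 - χ/(-5/12)): argument at 1/5 is 37/25, nonzero, so 1/5 is not its branch point (a point on a principal cut is still regular for the continued germ).
So the germ continues analytically to 1/5.

The point is a regular point.


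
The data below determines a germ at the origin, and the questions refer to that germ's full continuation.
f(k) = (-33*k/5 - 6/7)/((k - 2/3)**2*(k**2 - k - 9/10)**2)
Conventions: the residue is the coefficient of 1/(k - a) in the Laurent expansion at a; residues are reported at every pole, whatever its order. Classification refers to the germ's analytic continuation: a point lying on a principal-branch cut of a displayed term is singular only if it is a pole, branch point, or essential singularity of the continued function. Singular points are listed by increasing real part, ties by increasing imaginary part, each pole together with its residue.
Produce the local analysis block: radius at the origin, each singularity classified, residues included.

Radius of convergence at 0: -1/2 + (1/10)*sqrt(115).
At 1/2 - (1/10)*sqrt(115): a pole of order 2; residue 27840510/7212107 - (1331159400/3815204603)*sqrt(115).
At 2/3: a pole of order 2; residue -55681020/7212107.
At 1/2 + (1/10)*sqrt(115): a pole of order 2; residue 27840510/7212107 + (1331159400/3815204603)*sqrt(115).

Denominator factor (k - 2/3)^2: pole of order 2 at 2/3, modulus 2/3.
Denominator factor (k**2 - k - 9/10)^2: discriminant 23/5, real irrational roots 1/2 + (1/10)*sqrt(115) and 1/2 - (1/10)*sqrt(115); poles of order 2, moduli 1/2 + (1/10)*sqrt(115) and -1/2 + (1/10)*sqrt(115).
The radius of convergence is the smallest modulus among the singular points: -1/2 + (1/10)*sqrt(115).
The factor k**2 - k - 9/10 splits as (k - a)(k - a') with a = 1/2 - (1/10)*sqrt(115), a' = 1/2 + (1/10)*sqrt(115). At the order-2 pole a set g(k) = (k - a)^2*f(k) = [(-33*k/5 - 6/7)/(k - 2/3)**2] / (k - a')^2.
Order-2 pole: residue = g'(a); g'(1/2 - (1/10)*sqrt(115)) = 27840510/7212107 - (1331159400/3815204603)*sqrt(115), so the residue is 27840510/7212107 - (1331159400/3815204603)*sqrt(115).
At the order-2 pole 2/3 set g(k) = (k - (2/3))^2*f(k) = (-33*k/5 - 6/7)/(k**2 - k - 9/10)**2.
Order-2 pole: residue = g'(a); g'(2/3) = -55681020/7212107, so the residue is -55681020/7212107.
The factor k**2 - k - 9/10 splits as (k - a)(k - a') with a = 1/2 + (1/10)*sqrt(115), a' = 1/2 - (1/10)*sqrt(115). At the order-2 pole a set g(k) = (k - a)^2*f(k) = [(-33*k/5 - 6/7)/(k - 2/3)**2] / (k - a')^2.
Order-2 pole: residue = g'(a); g'(1/2 + (1/10)*sqrt(115)) = 27840510/7212107 + (1331159400/3815204603)*sqrt(115), so the residue is 27840510/7212107 + (1331159400/3815204603)*sqrt(115).
List the singular points by increasing real part (a conjugate pair: the negative imaginary part first).


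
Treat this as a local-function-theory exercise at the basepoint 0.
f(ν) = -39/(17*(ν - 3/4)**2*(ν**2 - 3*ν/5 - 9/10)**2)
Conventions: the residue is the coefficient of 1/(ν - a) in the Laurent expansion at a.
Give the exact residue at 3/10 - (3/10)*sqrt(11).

The residue is 665600/157437 - (28090400/19049877)*sqrt(11).

The factor ν**2 - 3*ν/5 - 9/10 splits as (ν - a)(ν - a') with a = 3/10 - (3/10)*sqrt(11), a' = 3/10 + (3/10)*sqrt(11). At the order-2 pole a set g(ν) = (ν - a)^2*f(ν) = [-39/(17*(ν - 3/4)**2)] / (ν - a')^2.
Order-2 pole: residue = g'(a); g'(3/10 - (3/10)*sqrt(11)) = 665600/157437 - (28090400/19049877)*sqrt(11), so the residue is 665600/157437 - (28090400/19049877)*sqrt(11).


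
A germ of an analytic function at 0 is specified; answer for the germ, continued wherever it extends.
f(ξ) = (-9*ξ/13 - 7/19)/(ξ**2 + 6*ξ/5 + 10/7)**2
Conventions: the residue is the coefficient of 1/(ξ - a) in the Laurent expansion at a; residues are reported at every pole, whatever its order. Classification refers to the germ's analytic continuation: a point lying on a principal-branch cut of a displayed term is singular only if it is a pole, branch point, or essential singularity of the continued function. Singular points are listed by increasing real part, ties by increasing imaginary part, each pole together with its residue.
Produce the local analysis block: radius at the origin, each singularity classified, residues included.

Denominator factor (ξ**2 + 6*ξ/5 + 10/7)^2: discriminant -748/175, complex-conjugate roots (-3/5) + ((1/35)*sqrt(1309))*i and (-3/5) - ((1/35)*sqrt(1309))*i; poles of order 2, moduli (1/7)*sqrt(70) and (1/7)*sqrt(70).
The radius of convergence is the smallest modulus among the singular points: (1/7)*sqrt(70).
The factor ξ**2 + 6*ξ/5 + 10/7 splits as (ξ - a)(ξ - a') with a = (-3/5) - ((1/35)*sqrt(1309))*i, a' = (-3/5) + ((1/35)*sqrt(1309))*i. At the order-2 pole a set g(ξ) = (ξ - a)^2*f(ξ) = [-9*ξ/13 - 7/19] / (ξ - a')^2.
Order-2 pole: residue = g'(a); g'((-3/5) - ((1/35)*sqrt(1309))*i) = ((5075/17274686)*sqrt(1309))*i, so the residue is ((5075/17274686)*sqrt(1309))*i.
The factor ξ**2 + 6*ξ/5 + 10/7 splits as (ξ - a)(ξ - a') with a = (-3/5) + ((1/35)*sqrt(1309))*i, a' = (-3/5) - ((1/35)*sqrt(1309))*i. At the order-2 pole a set g(ξ) = (ξ - a)^2*f(ξ) = [-9*ξ/13 - 7/19] / (ξ - a')^2.
Order-2 pole: residue = g'(a); g'((-3/5) + ((1/35)*sqrt(1309))*i) = -((5075/17274686)*sqrt(1309))*i, so the residue is -((5075/17274686)*sqrt(1309))*i.
List the singular points by increasing real part (a conjugate pair: the negative imaginary part first).

Radius of convergence at 0: (1/7)*sqrt(70).
At (-3/5) - ((1/35)*sqrt(1309))*i: a pole of order 2; residue ((5075/17274686)*sqrt(1309))*i.
At (-3/5) + ((1/35)*sqrt(1309))*i: a pole of order 2; residue -((5075/17274686)*sqrt(1309))*i.


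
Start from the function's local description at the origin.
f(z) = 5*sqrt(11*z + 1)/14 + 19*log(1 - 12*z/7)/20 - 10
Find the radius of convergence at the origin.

Branch term (19/20)*log(1 - z/(7/12)): its argument vanishes at z = 7/12, a logarithmic branch point, modulus 7/12.
Branch term (5/14)*sqrt(1 - z/(-1/11)): its argument vanishes at z = -1/11, a square-root branch point, modulus 1/11.
The radius of convergence is the smallest modulus among the singular points: 1/11.

The radius of convergence is 1/11.


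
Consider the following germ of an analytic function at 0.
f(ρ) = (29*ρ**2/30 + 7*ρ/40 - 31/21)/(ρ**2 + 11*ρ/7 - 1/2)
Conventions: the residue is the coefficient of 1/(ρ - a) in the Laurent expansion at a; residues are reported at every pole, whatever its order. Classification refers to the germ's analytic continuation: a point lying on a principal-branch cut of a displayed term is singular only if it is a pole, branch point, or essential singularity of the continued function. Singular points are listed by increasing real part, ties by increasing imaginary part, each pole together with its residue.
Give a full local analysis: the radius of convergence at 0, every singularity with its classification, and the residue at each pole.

Radius of convergence at 0: -11/14 + (1/14)*sqrt(219).
At -11/14 - (1/14)*sqrt(219): a pole of order 1; residue -1129/1680 - (743/367920)*sqrt(219).
At -11/14 + (1/14)*sqrt(219): a pole of order 1; residue -1129/1680 + (743/367920)*sqrt(219).

Denominator factor (ρ**2 + 11*ρ/7 - 1/2): discriminant 219/49, real irrational roots -11/14 + (1/14)*sqrt(219) and -11/14 - (1/14)*sqrt(219); poles of order 1, moduli -11/14 + (1/14)*sqrt(219) and 11/14 + (1/14)*sqrt(219).
The radius of convergence is the smallest modulus among the singular points: -11/14 + (1/14)*sqrt(219).
The factor ρ**2 + 11*ρ/7 - 1/2 splits as (ρ - a)(ρ - a') with a = -11/14 - (1/14)*sqrt(219), a' = -11/14 + (1/14)*sqrt(219). At the order-1 pole a set g(ρ) = (ρ - a)*f(ρ) = [29*ρ**2/30 + 7*ρ/40 - 31/21] / (ρ - a').
Simple pole: residue = g(a) at a = -11/14 - (1/14)*sqrt(219), which is -1129/1680 - (743/367920)*sqrt(219).
The factor ρ**2 + 11*ρ/7 - 1/2 splits as (ρ - a)(ρ - a') with a = -11/14 + (1/14)*sqrt(219), a' = -11/14 - (1/14)*sqrt(219). At the order-1 pole a set g(ρ) = (ρ - a)*f(ρ) = [29*ρ**2/30 + 7*ρ/40 - 31/21] / (ρ - a').
Simple pole: residue = g(a) at a = -11/14 + (1/14)*sqrt(219), which is -1129/1680 + (743/367920)*sqrt(219).
List the singular points by increasing real part (a conjugate pair: the negative imaginary part first).


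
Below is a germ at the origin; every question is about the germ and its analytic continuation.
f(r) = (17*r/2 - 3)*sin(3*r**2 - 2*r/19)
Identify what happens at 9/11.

The point is a regular point.

There is no denominator, hence no pole anywhere.
The factor sin(3*r**2 - 2*r/19) is entire.
So the germ continues analytically to 9/11.


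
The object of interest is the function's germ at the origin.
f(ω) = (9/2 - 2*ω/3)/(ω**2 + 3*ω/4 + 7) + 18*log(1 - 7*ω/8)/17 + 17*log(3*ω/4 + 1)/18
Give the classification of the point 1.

Denominator factors: ω**2 + 3*ω/4 + 7 = 35/4 at ω = 1 — none vanishes.
Branch term log(1 - ω/(8/7)): argument at 1 is 1/8, nonzero, so 1 is not its branch point (a point on a principal cut is still regular for the continued germ).
Branch term log(1 - ω/(-4/3)): argument at 1 is 7/4, nonzero, so 1 is not its branch point (a point on a principal cut is still regular for the continued germ).
So the germ continues analytically to 1.

The point is a regular point.


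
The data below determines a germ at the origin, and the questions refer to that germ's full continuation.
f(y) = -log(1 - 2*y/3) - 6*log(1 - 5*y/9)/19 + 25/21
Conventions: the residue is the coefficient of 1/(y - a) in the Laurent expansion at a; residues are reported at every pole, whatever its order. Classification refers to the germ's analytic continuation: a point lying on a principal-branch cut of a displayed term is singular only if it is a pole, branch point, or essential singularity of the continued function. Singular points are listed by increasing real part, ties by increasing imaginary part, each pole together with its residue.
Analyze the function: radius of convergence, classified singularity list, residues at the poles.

Radius of convergence at 0: 3/2.
At 3/2: a logarithmic branch point.
At 9/5: a logarithmic branch point.

Branch term (-1)*log(1 - y/(3/2)): its argument vanishes at y = 3/2, a logarithmic branch point, modulus 3/2.
Branch term (-6/19)*log(1 - y/(9/5)): its argument vanishes at y = 9/5, a logarithmic branch point, modulus 9/5.
The radius of convergence is the smallest modulus among the singular points: 3/2.
List the singular points by increasing real part (a conjugate pair: the negative imaginary part first).


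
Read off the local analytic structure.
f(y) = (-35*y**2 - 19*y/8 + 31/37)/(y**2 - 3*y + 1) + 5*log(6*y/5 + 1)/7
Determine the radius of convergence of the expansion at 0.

Denominator factor (y**2 - 3*y + 1): discriminant 5, real irrational roots 3/2 + (1/2)*sqrt(5) and 3/2 - (1/2)*sqrt(5); poles of order 1, moduli 3/2 + (1/2)*sqrt(5) and 3/2 - (1/2)*sqrt(5).
Branch term (5/7)*log(1 - y/(-5/6)): its argument vanishes at y = -5/6, a logarithmic branch point, modulus 5/6.
The radius of convergence is the smallest modulus among the singular points: 3/2 - (1/2)*sqrt(5).

The radius of convergence is 3/2 - (1/2)*sqrt(5).


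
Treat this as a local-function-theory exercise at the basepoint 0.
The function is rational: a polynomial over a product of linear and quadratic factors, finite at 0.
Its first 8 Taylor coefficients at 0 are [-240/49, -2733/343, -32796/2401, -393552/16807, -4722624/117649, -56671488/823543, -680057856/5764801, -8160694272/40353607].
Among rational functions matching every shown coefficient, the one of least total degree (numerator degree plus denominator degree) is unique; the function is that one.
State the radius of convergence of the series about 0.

The radius of convergence is 7/12.

No rational of total degree below 2 reproduces all 8 coefficients; solving the [1/1] Pade equations on them gives f(κ) = (20/7 - κ/4)/(κ - 7/12), whose expansion matches every shown term.
Denominator factor (κ - 7/12): pole of order 1 at 7/12, modulus 7/12.
The radius of convergence is the smallest modulus among the singular points: 7/12.


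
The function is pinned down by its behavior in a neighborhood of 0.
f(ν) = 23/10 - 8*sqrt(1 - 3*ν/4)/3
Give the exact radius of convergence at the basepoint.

Branch term (-8/3)*sqrt(1 - ν/(4/3)): its argument vanishes at ν = 4/3, a square-root branch point, modulus 4/3.
The radius of convergence is the smallest modulus among the singular points: 4/3.

The radius of convergence is 4/3.


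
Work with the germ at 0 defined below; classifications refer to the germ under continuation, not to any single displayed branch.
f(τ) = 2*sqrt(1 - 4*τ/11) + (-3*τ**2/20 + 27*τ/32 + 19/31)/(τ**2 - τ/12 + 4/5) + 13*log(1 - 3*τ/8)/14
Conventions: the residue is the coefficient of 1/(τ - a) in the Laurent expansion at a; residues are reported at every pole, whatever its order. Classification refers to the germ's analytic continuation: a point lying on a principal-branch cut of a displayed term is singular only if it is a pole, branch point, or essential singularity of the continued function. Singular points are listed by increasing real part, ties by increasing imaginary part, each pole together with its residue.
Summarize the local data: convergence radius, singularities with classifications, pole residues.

Radius of convergence at 0: (2/5)*sqrt(5).
At (1/24) - ((11/120)*sqrt(95))*i: a pole of order 1; residue (133/320) + ((456839/10366400)*sqrt(95))*i.
At (1/24) + ((11/120)*sqrt(95))*i: a pole of order 1; residue (133/320) - ((456839/10366400)*sqrt(95))*i.
At 8/3: a logarithmic branch point.
At 11/4: an algebraic (square-root) branch point.

Denominator factor (τ**2 - τ/12 + 4/5): discriminant -2299/720, complex-conjugate roots (1/24) + ((11/120)*sqrt(95))*i and (1/24) - ((11/120)*sqrt(95))*i; poles of order 1, moduli (2/5)*sqrt(5) and (2/5)*sqrt(5).
Branch term (2)*sqrt(1 - τ/(11/4)): its argument vanishes at τ = 11/4, a square-root branch point, modulus 11/4.
Branch term (13/14)*log(1 - τ/(8/3)): its argument vanishes at τ = 8/3, a logarithmic branch point, modulus 8/3.
The radius of convergence is the smallest modulus among the singular points: (2/5)*sqrt(5).
The branch terms are analytic at (1/24) - ((11/120)*sqrt(95))*i and contribute nothing to the residue; only the rational part matters.
The factor τ**2 - τ/12 + 4/5 splits as (τ - a)(τ - a') with a = (1/24) - ((11/120)*sqrt(95))*i, a' = (1/24) + ((11/120)*sqrt(95))*i. At the order-1 pole a set g(τ) = (τ - a)*(rational part) = [-3*τ**2/20 + 27*τ/32 + 19/31] / (τ - a').
Simple pole: residue = g(a) at a = (1/24) - ((11/120)*sqrt(95))*i, which is (133/320) + ((456839/10366400)*sqrt(95))*i.
The branch terms are analytic at (1/24) + ((11/120)*sqrt(95))*i and contribute nothing to the residue; only the rational part matters.
The factor τ**2 - τ/12 + 4/5 splits as (τ - a)(τ - a') with a = (1/24) + ((11/120)*sqrt(95))*i, a' = (1/24) - ((11/120)*sqrt(95))*i. At the order-1 pole a set g(τ) = (τ - a)*(rational part) = [-3*τ**2/20 + 27*τ/32 + 19/31] / (τ - a').
Simple pole: residue = g(a) at a = (1/24) + ((11/120)*sqrt(95))*i, which is (133/320) - ((456839/10366400)*sqrt(95))*i.
List the singular points by increasing real part (a conjugate pair: the negative imaginary part first).


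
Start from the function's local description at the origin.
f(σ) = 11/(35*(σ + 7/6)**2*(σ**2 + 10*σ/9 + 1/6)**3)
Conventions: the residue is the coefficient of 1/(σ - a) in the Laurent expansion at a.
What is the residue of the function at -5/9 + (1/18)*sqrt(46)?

The factor σ**2 + 10*σ/9 + 1/6 splits as (σ - a)(σ - a') with a = -5/9 + (1/18)*sqrt(46), a' = -5/9 - (1/18)*sqrt(46). At the order-3 pole a set g(σ) = (σ - a)^3*f(σ) = [11/(35*(σ + 7/6)**2)] / (σ - a')^3.
Order-3 pole: residue = g''(a)/2; g''(-5/9 + (1/18)*sqrt(46)) = -5487305472/13671875 + (1520673426162/23763671875)*sqrt(46), so the residue is -2743652736/13671875 + (760336713081/23763671875)*sqrt(46).

The residue is -2743652736/13671875 + (760336713081/23763671875)*sqrt(46).


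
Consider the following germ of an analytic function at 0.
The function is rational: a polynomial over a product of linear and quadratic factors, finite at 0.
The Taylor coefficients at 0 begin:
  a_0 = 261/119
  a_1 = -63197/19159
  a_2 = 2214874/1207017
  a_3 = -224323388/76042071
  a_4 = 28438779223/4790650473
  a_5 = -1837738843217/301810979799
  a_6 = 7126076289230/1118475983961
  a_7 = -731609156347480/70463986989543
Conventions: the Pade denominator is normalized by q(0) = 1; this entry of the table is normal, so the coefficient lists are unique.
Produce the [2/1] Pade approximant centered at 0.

The Pade approximant has numerator coefficients [261/119, 40547511/178297357, -10511222580/3031055069]; denominator coefficients [1, 112161694/69768531].

Taylor coefficients needed (read off): a_0 = 261/119, a_1 = -63197/19159, a_2 = 2214874/1207017, a_3 = -224323388/76042071.
Write the denominator as Q(ρ) = 1 + q1*ρ. Requiring Q*f - P = O(ρ^4) with deg P <= 2 kills the coefficients of ρ^3..ρ^3 in Q*f:
  ρ^3: a_3 + q1*a_2 = 0, i.e. -224323388/76042071 + (2214874/1207017)*q1 = 0.
Solving this linear system: q1 = 112161694/69768531.
The numerator is Q*f truncated at degree 2: P0 = a_0 = 261/119; P1 = a_1 + q1*a_0 = 40547511/178297357; P2 = a_2 + q1*a_1 = -10511222580/3031055069.


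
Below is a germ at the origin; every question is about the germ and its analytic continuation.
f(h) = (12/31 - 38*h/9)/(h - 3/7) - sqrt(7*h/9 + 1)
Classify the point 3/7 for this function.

The point is a pole of order 1.

The denominator factor h - 3/7 vanishes at 3/7 and appears to the power 1; the numerator there equals -926/651, nonzero, and no other factor vanishes.
The branch terms are analytic at this point.
Hence a pole whose order is the multiplicity, 1.


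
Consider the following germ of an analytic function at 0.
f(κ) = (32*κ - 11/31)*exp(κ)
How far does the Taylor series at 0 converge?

The radius of convergence is infinite.

The factor exp(κ) is entire and contributes no finite singular point.
The polynomial part has no poles.
No finite singular points: the Taylor series at 0 converges everywhere.


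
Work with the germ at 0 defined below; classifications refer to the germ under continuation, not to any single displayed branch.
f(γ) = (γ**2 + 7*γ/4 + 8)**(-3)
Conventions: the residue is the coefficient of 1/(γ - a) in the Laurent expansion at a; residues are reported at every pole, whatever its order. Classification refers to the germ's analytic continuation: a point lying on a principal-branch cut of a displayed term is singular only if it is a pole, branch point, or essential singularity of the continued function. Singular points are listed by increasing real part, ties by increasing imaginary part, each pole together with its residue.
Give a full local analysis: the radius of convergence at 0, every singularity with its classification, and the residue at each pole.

Denominator factor (γ**2 + 7*γ/4 + 8)^3: discriminant -463/16, complex-conjugate roots (-7/8) + ((1/8)*sqrt(463))*i and (-7/8) - ((1/8)*sqrt(463))*i; poles of order 3, moduli (2)*sqrt(2) and (2)*sqrt(2).
The radius of convergence is the smallest modulus among the singular points: (2)*sqrt(2).
The factor γ**2 + 7*γ/4 + 8 splits as (γ - a)(γ - a') with a = (-7/8) - ((1/8)*sqrt(463))*i, a' = (-7/8) + ((1/8)*sqrt(463))*i. At the order-3 pole a set g(γ) = (γ - a)^3*f(γ) = [1] / (γ - a')^3.
Order-3 pole: residue = g''(a)/2; g''((-7/8) - ((1/8)*sqrt(463))*i) = ((12288/99252847)*sqrt(463))*i, so the residue is ((6144/99252847)*sqrt(463))*i.
The factor γ**2 + 7*γ/4 + 8 splits as (γ - a)(γ - a') with a = (-7/8) + ((1/8)*sqrt(463))*i, a' = (-7/8) - ((1/8)*sqrt(463))*i. At the order-3 pole a set g(γ) = (γ - a)^3*f(γ) = [1] / (γ - a')^3.
Order-3 pole: residue = g''(a)/2; g''((-7/8) + ((1/8)*sqrt(463))*i) = -((12288/99252847)*sqrt(463))*i, so the residue is -((6144/99252847)*sqrt(463))*i.
List the singular points by increasing real part (a conjugate pair: the negative imaginary part first).

Radius of convergence at 0: (2)*sqrt(2).
At (-7/8) - ((1/8)*sqrt(463))*i: a pole of order 3; residue ((6144/99252847)*sqrt(463))*i.
At (-7/8) + ((1/8)*sqrt(463))*i: a pole of order 3; residue -((6144/99252847)*sqrt(463))*i.


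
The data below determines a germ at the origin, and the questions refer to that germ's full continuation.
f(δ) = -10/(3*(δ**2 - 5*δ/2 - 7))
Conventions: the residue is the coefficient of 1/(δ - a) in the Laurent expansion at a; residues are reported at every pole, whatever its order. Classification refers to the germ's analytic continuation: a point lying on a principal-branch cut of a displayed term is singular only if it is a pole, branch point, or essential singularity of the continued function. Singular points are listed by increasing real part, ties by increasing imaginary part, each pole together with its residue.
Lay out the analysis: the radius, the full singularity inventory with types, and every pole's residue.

Radius of convergence at 0: -5/4 + (1/4)*sqrt(137).
At 5/4 - (1/4)*sqrt(137): a pole of order 1; residue (20/411)*sqrt(137).
At 5/4 + (1/4)*sqrt(137): a pole of order 1; residue -(20/411)*sqrt(137).

Denominator factor (δ**2 - 5*δ/2 - 7): discriminant 137/4, real irrational roots 5/4 + (1/4)*sqrt(137) and 5/4 - (1/4)*sqrt(137); poles of order 1, moduli 5/4 + (1/4)*sqrt(137) and -5/4 + (1/4)*sqrt(137).
The radius of convergence is the smallest modulus among the singular points: -5/4 + (1/4)*sqrt(137).
The factor δ**2 - 5*δ/2 - 7 splits as (δ - a)(δ - a') with a = 5/4 - (1/4)*sqrt(137), a' = 5/4 + (1/4)*sqrt(137). At the order-1 pole a set g(δ) = (δ - a)*f(δ) = [-10/3] / (δ - a').
Simple pole: residue = g(a) at a = 5/4 - (1/4)*sqrt(137), which is (20/411)*sqrt(137).
The factor δ**2 - 5*δ/2 - 7 splits as (δ - a)(δ - a') with a = 5/4 + (1/4)*sqrt(137), a' = 5/4 - (1/4)*sqrt(137). At the order-1 pole a set g(δ) = (δ - a)*f(δ) = [-10/3] / (δ - a').
Simple pole: residue = g(a) at a = 5/4 + (1/4)*sqrt(137), which is -(20/411)*sqrt(137).
List the singular points by increasing real part (a conjugate pair: the negative imaginary part first).


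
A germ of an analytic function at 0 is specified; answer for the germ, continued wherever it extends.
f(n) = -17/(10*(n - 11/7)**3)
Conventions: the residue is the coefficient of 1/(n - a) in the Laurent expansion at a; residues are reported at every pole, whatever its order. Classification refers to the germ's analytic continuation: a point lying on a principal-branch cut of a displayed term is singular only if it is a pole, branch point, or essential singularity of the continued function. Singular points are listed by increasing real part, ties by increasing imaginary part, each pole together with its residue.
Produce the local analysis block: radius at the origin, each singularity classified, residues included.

Radius of convergence at 0: 11/7.
At 11/7: a pole of order 3; residue 0.

Denominator factor (n - 11/7)^3: pole of order 3 at 11/7, modulus 11/7.
The radius of convergence is the smallest modulus among the singular points: 11/7.
At the order-3 pole 11/7 set g(n) = (n - (11/7))^3*f(n) = -17/10.
Order-3 pole: residue = g''(a)/2; g''(11/7) = 0, so the residue is 0.


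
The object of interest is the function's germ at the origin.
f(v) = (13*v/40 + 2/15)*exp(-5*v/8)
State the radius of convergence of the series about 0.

The factor exp(-5*v/8) is entire and contributes no finite singular point.
The polynomial part has no poles.
No finite singular points: the Taylor series at 0 converges everywhere.

The radius of convergence is infinite.


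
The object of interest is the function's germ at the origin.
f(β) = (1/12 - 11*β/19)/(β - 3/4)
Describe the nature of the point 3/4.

The point is a pole of order 1.

The denominator factor β - 3/4 vanishes at 3/4 and appears to the power 1; the numerator there equals -20/57, nonzero, and no other factor vanishes.
Hence a pole whose order is the multiplicity, 1.


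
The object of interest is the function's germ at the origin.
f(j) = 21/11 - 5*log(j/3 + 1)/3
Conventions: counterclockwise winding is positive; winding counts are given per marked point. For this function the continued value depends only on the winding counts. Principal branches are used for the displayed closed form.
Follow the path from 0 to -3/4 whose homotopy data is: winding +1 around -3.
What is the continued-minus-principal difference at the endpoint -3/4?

The rational part is single-valued and drops out of the difference; each branch term changes only by its own monodromy.
(-5/3)*log(1 - j/(-3)): each positive loop around -3 adds 2*pi*i to the log, so winding +1 contributes (-5/3)*(1)*2*pi*i = -(10/3)*pi*i.
Summing the contributions at j = -3/4 gives -(10/3)*pi*i.

Continued minus principal equals -(10/3)*pi*i.


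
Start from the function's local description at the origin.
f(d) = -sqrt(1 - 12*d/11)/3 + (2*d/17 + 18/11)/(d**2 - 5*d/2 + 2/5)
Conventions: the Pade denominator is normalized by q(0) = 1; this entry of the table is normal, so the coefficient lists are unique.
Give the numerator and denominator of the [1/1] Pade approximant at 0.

The Pade approximant has numerator coefficients [124/33, 2015624957/480869004]; denominator coefficients [1, -4984907/857164].

Taylor coefficients needed (expand at 0): a_0 = 124/33, a_1 = 1771/68, a_2 = 4984907/32912.
Write the denominator as Q(d) = 1 + q1*d. Requiring Q*f - P = O(d^3) with deg P <= 1 kills the coefficients of d^2..d^2 in Q*f:
  d^2: a_2 + q1*a_1 = 0, i.e. 4984907/32912 + (1771/68)*q1 = 0.
Solving this linear system: q1 = -4984907/857164.
The numerator is Q*f truncated at degree 1: P0 = a_0 = 124/33; P1 = a_1 + q1*a_0 = 2015624957/480869004.


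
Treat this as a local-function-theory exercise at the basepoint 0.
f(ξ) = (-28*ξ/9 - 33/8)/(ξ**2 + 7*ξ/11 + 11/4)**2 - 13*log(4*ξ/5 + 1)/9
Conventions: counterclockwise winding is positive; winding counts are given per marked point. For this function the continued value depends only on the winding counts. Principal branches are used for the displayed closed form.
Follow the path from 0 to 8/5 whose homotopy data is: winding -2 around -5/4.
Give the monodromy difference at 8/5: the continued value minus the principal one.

The rational part is single-valued and drops out of the difference; each branch term changes only by its own monodromy.
(-13/9)*log(1 - ξ/(-5/4)): each positive loop around -5/4 adds 2*pi*i to the log, so winding -2 contributes (-13/9)*(-2)*2*pi*i = (52/9)*pi*i.
Summing the contributions at ξ = 8/5 gives (52/9)*pi*i.

Continued minus principal equals (52/9)*pi*i.


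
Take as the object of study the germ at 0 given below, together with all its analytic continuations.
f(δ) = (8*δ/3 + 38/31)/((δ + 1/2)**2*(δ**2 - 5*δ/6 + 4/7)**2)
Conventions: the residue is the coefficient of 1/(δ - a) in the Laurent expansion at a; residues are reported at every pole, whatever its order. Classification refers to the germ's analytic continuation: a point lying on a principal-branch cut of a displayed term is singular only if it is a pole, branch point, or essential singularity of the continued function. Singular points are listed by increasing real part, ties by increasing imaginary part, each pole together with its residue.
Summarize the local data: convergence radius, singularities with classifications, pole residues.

Denominator factor (δ**2 - 5*δ/6 + 4/7)^2: discriminant -401/252, complex-conjugate roots (5/12) + ((1/84)*sqrt(2807))*i and (5/12) - ((1/84)*sqrt(2807))*i; poles of order 2, moduli (2/7)*sqrt(7) and (2/7)*sqrt(7).
Denominator factor (δ + 1/2)^2: pole of order 2 at -1/2, modulus 1/2.
The radius of convergence is the smallest modulus among the singular points: 1/2.
At the order-2 pole -1/2 set g(δ) = (δ - (-1/2))^2*f(δ) = (8*δ/3 + 38/31)/(δ**2 - 5*δ/6 + 4/7)**2.
Order-2 pole: residue = g'(a); g'(-1/2) = 417333/272428, so the residue is 417333/272428.
The factor δ**2 - 5*δ/6 + 4/7 splits as (δ - a)(δ - a') with a = (5/12) - ((1/84)*sqrt(2807))*i, a' = (5/12) + ((1/84)*sqrt(2807))*i. At the order-2 pole a set g(δ) = (δ - a)^2*f(δ) = [(8*δ/3 + 38/31)/(δ + 1/2)**2] / (δ - a')^2.
Order-2 pole: residue = g'(a); g'((5/12) - ((1/84)*sqrt(2807))*i) = (-417333/544856) + ((5134716615/87613389656)*sqrt(2807))*i, so the residue is (-417333/544856) + ((5134716615/87613389656)*sqrt(2807))*i.
The factor δ**2 - 5*δ/6 + 4/7 splits as (δ - a)(δ - a') with a = (5/12) + ((1/84)*sqrt(2807))*i, a' = (5/12) - ((1/84)*sqrt(2807))*i. At the order-2 pole a set g(δ) = (δ - a)^2*f(δ) = [(8*δ/3 + 38/31)/(δ + 1/2)**2] / (δ - a')^2.
Order-2 pole: residue = g'(a); g'((5/12) + ((1/84)*sqrt(2807))*i) = (-417333/544856) - ((5134716615/87613389656)*sqrt(2807))*i, so the residue is (-417333/544856) - ((5134716615/87613389656)*sqrt(2807))*i.
List the singular points by increasing real part (a conjugate pair: the negative imaginary part first).

Radius of convergence at 0: 1/2.
At -1/2: a pole of order 2; residue 417333/272428.
At (5/12) - ((1/84)*sqrt(2807))*i: a pole of order 2; residue (-417333/544856) + ((5134716615/87613389656)*sqrt(2807))*i.
At (5/12) + ((1/84)*sqrt(2807))*i: a pole of order 2; residue (-417333/544856) - ((5134716615/87613389656)*sqrt(2807))*i.


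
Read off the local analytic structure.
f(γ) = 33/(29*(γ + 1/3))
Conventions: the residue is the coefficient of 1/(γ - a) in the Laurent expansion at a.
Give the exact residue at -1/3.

At the order-1 pole -1/3 set g(γ) = (γ - (-1/3))*f(γ) = 33/29.
Simple pole: residue = g(a) at a = -1/3, which is 33/29.

The residue is 33/29.


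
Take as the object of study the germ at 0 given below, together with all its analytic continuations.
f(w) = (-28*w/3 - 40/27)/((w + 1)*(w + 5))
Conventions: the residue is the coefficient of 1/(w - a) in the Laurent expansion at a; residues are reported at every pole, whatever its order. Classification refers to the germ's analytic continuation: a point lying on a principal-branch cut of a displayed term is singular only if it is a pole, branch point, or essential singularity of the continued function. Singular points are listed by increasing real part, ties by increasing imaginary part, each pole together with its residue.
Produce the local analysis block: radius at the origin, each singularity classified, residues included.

Radius of convergence at 0: 1.
At -5: a pole of order 1; residue -305/27.
At -1: a pole of order 1; residue 53/27.

Denominator factor (w + 1): pole of order 1 at -1, modulus 1.
Denominator factor (w + 5): pole of order 1 at -5, modulus 5.
The radius of convergence is the smallest modulus among the singular points: 1.
At the order-1 pole -5 set g(w) = (w - (-5))*f(w) = (-28*w/3 - 40/27)/(w + 1).
Simple pole: residue = g(a) at a = -5, which is -305/27.
At the order-1 pole -1 set g(w) = (w - (-1))*f(w) = (-28*w/3 - 40/27)/(w + 5).
Simple pole: residue = g(a) at a = -1, which is 53/27.
List the singular points by increasing real part (a conjugate pair: the negative imaginary part first).


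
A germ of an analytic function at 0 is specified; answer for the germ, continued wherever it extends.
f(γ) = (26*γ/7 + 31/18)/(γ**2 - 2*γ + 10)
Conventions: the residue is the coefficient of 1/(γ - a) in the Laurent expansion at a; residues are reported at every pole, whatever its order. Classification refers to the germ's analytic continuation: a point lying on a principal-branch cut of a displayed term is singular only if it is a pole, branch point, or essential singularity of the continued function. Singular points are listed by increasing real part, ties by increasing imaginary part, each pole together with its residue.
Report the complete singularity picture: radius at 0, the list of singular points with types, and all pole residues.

Radius of convergence at 0: sqrt(10).
At (1) - (3)*i: a pole of order 1; residue (13/7) + (685/756)*i.
At (1) + (3)*i: a pole of order 1; residue (13/7) - (685/756)*i.

Denominator factor (γ**2 - 2*γ + 10): discriminant -36, complex-conjugate roots (1) + (3)*i and (1) - (3)*i; poles of order 1, moduli sqrt(10) and sqrt(10).
The radius of convergence is the smallest modulus among the singular points: sqrt(10).
The factor γ**2 - 2*γ + 10 splits as (γ - a)(γ - a') with a = (1) - (3)*i, a' = (1) + (3)*i. At the order-1 pole a set g(γ) = (γ - a)*f(γ) = [26*γ/7 + 31/18] / (γ - a').
Simple pole: residue = g(a) at a = (1) - (3)*i, which is (13/7) + (685/756)*i.
The factor γ**2 - 2*γ + 10 splits as (γ - a)(γ - a') with a = (1) + (3)*i, a' = (1) - (3)*i. At the order-1 pole a set g(γ) = (γ - a)*f(γ) = [26*γ/7 + 31/18] / (γ - a').
Simple pole: residue = g(a) at a = (1) + (3)*i, which is (13/7) - (685/756)*i.
List the singular points by increasing real part (a conjugate pair: the negative imaginary part first).


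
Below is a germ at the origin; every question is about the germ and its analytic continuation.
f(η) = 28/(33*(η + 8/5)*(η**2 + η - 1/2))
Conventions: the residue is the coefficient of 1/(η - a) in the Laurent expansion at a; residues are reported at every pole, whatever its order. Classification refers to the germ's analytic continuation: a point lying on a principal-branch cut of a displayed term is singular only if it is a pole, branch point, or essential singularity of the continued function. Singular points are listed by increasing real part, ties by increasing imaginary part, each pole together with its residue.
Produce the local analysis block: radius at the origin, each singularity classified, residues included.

Denominator factor (η**2 + η - 1/2): discriminant 3, real irrational roots -1/2 + (1/2)*sqrt(3) and -1/2 - (1/2)*sqrt(3); poles of order 1, moduli -1/2 + (1/2)*sqrt(3) and 1/2 + (1/2)*sqrt(3).
Denominator factor (η + 8/5): pole of order 1 at -8/5, modulus 8/5.
The radius of convergence is the smallest modulus among the singular points: -1/2 + (1/2)*sqrt(3).
At the order-1 pole -8/5 set g(η) = (η - (-8/5))*f(η) = 28/(33*(η**2 + η - 1/2)).
Simple pole: residue = g(a) at a = -8/5, which is 1400/759.
The factor η**2 + η - 1/2 splits as (η - a)(η - a') with a = -1/2 - (1/2)*sqrt(3), a' = -1/2 + (1/2)*sqrt(3). At the order-1 pole a set g(η) = (η - a)*f(η) = [28/(33*(η + 8/5))] / (η - a').
Simple pole: residue = g(a) at a = -1/2 - (1/2)*sqrt(3), which is -700/759 - (140/207)*sqrt(3).
The factor η**2 + η - 1/2 splits as (η - a)(η - a') with a = -1/2 + (1/2)*sqrt(3), a' = -1/2 - (1/2)*sqrt(3). At the order-1 pole a set g(η) = (η - a)*f(η) = [28/(33*(η + 8/5))] / (η - a').
Simple pole: residue = g(a) at a = -1/2 + (1/2)*sqrt(3), which is -700/759 + (140/207)*sqrt(3).
List the singular points by increasing real part (a conjugate pair: the negative imaginary part first).

Radius of convergence at 0: -1/2 + (1/2)*sqrt(3).
At -8/5: a pole of order 1; residue 1400/759.
At -1/2 - (1/2)*sqrt(3): a pole of order 1; residue -700/759 - (140/207)*sqrt(3).
At -1/2 + (1/2)*sqrt(3): a pole of order 1; residue -700/759 + (140/207)*sqrt(3).


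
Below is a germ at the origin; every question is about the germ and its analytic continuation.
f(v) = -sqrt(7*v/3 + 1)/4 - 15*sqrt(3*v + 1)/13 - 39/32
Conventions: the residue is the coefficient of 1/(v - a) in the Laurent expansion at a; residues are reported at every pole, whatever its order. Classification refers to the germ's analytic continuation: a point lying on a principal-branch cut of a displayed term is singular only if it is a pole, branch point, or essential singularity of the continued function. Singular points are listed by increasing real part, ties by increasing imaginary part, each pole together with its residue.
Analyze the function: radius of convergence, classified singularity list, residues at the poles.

Branch term (-1/4)*sqrt(1 - v/(-3/7)): its argument vanishes at v = -3/7, a square-root branch point, modulus 3/7.
Branch term (-15/13)*sqrt(1 - v/(-1/3)): its argument vanishes at v = -1/3, a square-root branch point, modulus 1/3.
The radius of convergence is the smallest modulus among the singular points: 1/3.
List the singular points by increasing real part (a conjugate pair: the negative imaginary part first).

Radius of convergence at 0: 1/3.
At -3/7: an algebraic (square-root) branch point.
At -1/3: an algebraic (square-root) branch point.


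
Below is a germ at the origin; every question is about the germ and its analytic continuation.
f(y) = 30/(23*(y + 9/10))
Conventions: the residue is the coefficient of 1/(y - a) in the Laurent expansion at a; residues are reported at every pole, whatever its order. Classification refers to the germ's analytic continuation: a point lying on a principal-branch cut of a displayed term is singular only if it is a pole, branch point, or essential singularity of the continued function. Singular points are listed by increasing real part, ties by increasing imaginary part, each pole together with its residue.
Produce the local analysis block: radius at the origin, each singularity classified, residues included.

Radius of convergence at 0: 9/10.
At -9/10: a pole of order 1; residue 30/23.

Denominator factor (y + 9/10): pole of order 1 at -9/10, modulus 9/10.
The radius of convergence is the smallest modulus among the singular points: 9/10.
At the order-1 pole -9/10 set g(y) = (y - (-9/10))*f(y) = 30/23.
Simple pole: residue = g(a) at a = -9/10, which is 30/23.


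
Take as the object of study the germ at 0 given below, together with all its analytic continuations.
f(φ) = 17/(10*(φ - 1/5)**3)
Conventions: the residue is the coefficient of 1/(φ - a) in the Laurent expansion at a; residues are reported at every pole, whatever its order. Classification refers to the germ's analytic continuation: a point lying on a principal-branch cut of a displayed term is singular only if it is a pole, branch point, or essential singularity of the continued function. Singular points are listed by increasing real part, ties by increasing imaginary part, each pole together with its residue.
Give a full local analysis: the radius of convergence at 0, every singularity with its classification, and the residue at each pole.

Denominator factor (φ - 1/5)^3: pole of order 3 at 1/5, modulus 1/5.
The radius of convergence is the smallest modulus among the singular points: 1/5.
At the order-3 pole 1/5 set g(φ) = (φ - (1/5))^3*f(φ) = 17/10.
Order-3 pole: residue = g''(a)/2; g''(1/5) = 0, so the residue is 0.

Radius of convergence at 0: 1/5.
At 1/5: a pole of order 3; residue 0.
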